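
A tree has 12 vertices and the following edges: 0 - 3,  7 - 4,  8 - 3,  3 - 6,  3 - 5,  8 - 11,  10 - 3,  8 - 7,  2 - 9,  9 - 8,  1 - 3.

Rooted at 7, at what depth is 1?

3

Path from 7 to 1: 7 → 8 → 3 → 1, which has 3 edges.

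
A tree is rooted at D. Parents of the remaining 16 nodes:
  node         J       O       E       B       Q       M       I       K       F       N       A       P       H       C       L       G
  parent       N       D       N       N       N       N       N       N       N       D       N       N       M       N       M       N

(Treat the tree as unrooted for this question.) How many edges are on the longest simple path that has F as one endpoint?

3

A farthest node from F is H (L, O also at distance 3).
The path F-N-M-H has 3 edges.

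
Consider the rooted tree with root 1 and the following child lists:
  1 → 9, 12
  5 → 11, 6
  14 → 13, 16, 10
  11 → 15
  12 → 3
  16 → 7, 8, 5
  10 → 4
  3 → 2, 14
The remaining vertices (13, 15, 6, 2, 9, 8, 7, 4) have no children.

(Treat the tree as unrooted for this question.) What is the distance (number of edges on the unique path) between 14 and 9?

14–3–12–1–9: 4 edges.

4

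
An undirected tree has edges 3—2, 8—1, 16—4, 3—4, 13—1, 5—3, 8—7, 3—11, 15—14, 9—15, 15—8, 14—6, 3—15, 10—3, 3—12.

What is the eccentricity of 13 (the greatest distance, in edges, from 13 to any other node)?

A farthest node from 13 is 16.
The path 13-1-8-15-3-4-16 has 6 edges.

6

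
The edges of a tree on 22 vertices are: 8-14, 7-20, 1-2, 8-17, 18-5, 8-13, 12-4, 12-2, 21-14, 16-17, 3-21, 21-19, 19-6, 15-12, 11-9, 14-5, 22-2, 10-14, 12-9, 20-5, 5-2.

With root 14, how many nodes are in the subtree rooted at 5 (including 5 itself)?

The subtree rooted at 5 contains: 5, 2, 18, 20, 1, 12, 22, 7, 15, 9, 4, 11 — 12 nodes.

12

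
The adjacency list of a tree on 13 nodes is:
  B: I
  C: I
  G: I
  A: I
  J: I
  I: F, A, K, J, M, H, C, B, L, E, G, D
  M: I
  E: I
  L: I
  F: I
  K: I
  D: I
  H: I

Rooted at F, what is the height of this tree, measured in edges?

2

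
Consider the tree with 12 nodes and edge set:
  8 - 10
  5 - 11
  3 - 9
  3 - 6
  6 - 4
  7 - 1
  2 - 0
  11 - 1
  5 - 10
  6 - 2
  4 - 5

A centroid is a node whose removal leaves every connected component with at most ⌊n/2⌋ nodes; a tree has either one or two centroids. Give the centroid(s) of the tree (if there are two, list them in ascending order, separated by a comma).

4, 5

If 4 is removed the pieces have sizes 6, 5, all ≤ ⌊12/2⌋ = 6.
Its neighbour 5 also leaves a largest component of size 6, so both are centroids.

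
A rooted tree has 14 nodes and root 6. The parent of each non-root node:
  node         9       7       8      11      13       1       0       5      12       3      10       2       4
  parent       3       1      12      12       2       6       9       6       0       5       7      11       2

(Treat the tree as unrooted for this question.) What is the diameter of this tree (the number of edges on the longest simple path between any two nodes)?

Starting from 10, a farthest node is 13 at distance 11.
One longest path: 10–7–1–6–5–3–9–0–12–11–2–13.
So the diameter is 11.

11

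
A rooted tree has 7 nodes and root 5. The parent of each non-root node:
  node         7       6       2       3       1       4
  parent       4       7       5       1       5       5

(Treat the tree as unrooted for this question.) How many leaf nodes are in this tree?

3

Exactly 3 nodes have a single neighbour: 2, 3, 6.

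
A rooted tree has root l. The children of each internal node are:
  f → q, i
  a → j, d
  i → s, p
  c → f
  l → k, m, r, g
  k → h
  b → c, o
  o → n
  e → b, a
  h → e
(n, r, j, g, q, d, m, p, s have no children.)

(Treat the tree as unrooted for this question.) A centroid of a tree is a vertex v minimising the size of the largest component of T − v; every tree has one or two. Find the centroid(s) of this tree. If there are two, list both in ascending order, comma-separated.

If e is removed the pieces have sizes 9, 6, 3, all ≤ ⌊19/2⌋ = 9.
Every other node leaves some component of size > 9, so the centroid is unique.

e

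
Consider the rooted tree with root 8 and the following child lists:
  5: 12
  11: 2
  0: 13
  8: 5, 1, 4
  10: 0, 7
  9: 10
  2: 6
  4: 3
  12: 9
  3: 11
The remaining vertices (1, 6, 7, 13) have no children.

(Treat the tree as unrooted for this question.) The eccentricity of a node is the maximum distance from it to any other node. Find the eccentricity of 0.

10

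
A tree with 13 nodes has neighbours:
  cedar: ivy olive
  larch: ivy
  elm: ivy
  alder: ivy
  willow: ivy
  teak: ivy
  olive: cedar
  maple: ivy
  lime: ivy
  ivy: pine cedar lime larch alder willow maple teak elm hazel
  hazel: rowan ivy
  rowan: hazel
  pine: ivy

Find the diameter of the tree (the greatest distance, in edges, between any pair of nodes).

4

BFS from rowan reaches olive last, at distance 4; BFS from olive confirms no node is farther.
Path: rowan - hazel - ivy - cedar - olive.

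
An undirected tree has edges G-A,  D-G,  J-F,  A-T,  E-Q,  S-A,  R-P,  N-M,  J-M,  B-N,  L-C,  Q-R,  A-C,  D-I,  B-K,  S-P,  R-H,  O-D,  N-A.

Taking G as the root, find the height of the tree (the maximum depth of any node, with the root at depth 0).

The longest root-to-leaf path is G → A → S → P → R → Q → E (6 edges).

6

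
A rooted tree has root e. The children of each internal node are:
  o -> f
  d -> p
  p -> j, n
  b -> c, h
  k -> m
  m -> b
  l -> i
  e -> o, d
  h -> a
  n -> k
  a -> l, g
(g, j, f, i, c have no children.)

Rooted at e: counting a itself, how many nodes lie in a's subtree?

4

Descendants of a (including itself): a, l, g, i. That's 4.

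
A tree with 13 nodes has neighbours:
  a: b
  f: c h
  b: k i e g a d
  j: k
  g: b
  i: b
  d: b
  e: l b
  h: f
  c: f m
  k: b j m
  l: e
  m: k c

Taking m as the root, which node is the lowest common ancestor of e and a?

e's ancestor chain is e, b, k, m and a's is a, b, k, m; they first meet at b.

b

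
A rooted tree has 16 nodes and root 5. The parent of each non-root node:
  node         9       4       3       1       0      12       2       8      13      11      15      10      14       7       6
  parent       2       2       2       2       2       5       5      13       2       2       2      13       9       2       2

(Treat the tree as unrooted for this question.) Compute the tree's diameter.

4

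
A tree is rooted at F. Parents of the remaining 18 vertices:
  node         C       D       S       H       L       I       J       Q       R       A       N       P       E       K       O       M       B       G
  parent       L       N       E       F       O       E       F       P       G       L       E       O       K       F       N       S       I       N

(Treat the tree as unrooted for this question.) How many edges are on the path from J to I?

4

J – F – K – E – I: 4 edges.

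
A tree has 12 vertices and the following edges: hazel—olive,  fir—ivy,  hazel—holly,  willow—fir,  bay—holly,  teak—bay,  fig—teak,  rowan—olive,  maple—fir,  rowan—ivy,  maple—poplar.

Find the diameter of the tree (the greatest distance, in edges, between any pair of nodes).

10

Starting from poplar, a farthest node is fig at distance 10.
One longest path: poplar – maple – fir – ivy – rowan – olive – hazel – holly – bay – teak – fig.
So the diameter is 10.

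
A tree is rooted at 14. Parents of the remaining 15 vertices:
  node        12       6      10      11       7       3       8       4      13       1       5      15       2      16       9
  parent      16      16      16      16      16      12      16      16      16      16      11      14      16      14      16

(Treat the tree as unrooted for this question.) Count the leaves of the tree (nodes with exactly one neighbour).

Degree-1 nodes: 1, 2, 3, 4, 5, 6, 7, 8, 9, 10, 13, 15 — 12 of them.

12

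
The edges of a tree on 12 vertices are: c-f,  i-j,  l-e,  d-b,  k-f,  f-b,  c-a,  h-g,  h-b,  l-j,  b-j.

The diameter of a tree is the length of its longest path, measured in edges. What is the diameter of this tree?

A longest path is e-l-j-b-f-c-a, with 6 edges.

6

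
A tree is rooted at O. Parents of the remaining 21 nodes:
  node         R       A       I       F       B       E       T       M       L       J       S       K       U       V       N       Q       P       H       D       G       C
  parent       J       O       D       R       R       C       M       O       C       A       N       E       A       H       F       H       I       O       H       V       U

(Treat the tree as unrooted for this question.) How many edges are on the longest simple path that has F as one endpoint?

A farthest node from F is P.
The path F–R–J–A–O–H–D–I–P has 8 edges.

8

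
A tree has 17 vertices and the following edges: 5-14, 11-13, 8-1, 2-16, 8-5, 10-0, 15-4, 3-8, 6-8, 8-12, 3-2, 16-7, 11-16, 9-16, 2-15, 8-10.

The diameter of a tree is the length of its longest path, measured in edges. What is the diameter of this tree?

7

BFS from 13 reaches 0 last, at distance 7; BFS from 0 confirms no node is farther.
Path: 13-11-16-2-3-8-10-0.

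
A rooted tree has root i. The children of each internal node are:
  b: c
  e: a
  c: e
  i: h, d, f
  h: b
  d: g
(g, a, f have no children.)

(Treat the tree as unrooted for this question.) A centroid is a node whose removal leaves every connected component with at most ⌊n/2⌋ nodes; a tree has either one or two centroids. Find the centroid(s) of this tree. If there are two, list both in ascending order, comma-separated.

h

If h is removed the pieces have sizes 4, 4, all ≤ ⌊9/2⌋ = 4.
No neighbour of h does as well, so h is the unique centroid.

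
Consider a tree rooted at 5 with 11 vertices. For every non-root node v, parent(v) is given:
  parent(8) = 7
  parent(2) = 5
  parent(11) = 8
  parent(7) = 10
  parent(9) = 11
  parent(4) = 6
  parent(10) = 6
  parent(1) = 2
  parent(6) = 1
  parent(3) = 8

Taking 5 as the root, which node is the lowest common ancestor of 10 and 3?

10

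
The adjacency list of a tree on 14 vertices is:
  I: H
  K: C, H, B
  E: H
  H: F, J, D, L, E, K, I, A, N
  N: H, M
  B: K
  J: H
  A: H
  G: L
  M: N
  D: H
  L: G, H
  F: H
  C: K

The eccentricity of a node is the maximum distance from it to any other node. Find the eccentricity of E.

3

A farthest node from E is C (G, B, M also at distance 3).
The path E–H–K–C has 3 edges.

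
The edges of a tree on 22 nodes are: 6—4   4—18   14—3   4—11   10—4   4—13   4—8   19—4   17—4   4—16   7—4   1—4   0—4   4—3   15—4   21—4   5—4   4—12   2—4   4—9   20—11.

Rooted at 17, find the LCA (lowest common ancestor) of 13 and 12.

Ancestors of 13 (toward the root): 13, 4, 17.
Ancestors of 12: 12, 4, 17.
The deepest node appearing in both lists is 4.

4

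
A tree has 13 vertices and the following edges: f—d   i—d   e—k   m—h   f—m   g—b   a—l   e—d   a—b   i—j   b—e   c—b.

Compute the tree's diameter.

BFS from h reaches l last, at distance 7; BFS from l confirms no node is farther.
Path: h-m-f-d-e-b-a-l.

7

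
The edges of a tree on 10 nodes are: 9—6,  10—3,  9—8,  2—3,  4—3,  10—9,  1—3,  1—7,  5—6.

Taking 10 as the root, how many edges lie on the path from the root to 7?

3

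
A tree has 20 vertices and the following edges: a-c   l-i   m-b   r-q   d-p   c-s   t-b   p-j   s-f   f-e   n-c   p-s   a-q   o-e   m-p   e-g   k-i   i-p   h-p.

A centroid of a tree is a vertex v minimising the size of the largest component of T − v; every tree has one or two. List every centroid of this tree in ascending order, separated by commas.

p, s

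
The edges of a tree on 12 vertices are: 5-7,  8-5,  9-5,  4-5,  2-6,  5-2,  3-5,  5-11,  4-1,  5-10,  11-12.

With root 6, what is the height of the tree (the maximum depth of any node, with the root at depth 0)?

4

A deepest node is 1, reached by 6-2-5-4-1.
That path has 4 edges, so the height is 4.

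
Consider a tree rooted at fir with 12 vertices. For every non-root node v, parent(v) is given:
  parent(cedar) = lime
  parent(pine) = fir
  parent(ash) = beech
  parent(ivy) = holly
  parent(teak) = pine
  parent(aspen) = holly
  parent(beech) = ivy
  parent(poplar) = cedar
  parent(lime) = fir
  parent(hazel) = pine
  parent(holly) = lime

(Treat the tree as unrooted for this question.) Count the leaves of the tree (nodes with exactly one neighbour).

Exactly 5 nodes have a single neighbour: ash, aspen, hazel, poplar, teak.

5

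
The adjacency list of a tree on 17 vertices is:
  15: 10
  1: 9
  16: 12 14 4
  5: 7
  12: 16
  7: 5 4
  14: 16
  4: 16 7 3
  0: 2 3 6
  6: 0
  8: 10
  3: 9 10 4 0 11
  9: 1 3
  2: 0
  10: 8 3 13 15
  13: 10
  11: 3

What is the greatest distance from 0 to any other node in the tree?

4

The node farthest from 0 is 12 (14, 5 also at distance 4), via 0-3-4-16-12 — 4 edges.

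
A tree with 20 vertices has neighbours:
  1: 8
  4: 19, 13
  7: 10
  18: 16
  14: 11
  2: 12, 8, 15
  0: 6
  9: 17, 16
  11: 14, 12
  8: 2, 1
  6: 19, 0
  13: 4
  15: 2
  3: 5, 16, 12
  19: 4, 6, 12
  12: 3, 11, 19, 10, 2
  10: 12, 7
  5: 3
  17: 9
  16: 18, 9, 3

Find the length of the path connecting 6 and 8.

4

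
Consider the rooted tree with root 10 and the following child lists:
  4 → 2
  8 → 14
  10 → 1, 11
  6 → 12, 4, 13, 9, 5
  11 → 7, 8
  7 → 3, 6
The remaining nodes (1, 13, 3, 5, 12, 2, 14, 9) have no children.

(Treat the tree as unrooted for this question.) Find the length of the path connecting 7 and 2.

3

The path is 7–6–4–2, which has 3 edges.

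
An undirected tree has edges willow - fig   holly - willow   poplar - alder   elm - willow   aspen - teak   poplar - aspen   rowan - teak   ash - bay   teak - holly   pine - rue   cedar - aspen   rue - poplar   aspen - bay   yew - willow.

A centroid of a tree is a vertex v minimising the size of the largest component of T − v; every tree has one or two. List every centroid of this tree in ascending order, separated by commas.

If aspen is removed the pieces have sizes 7, 4, 2, 1, all ≤ ⌊15/2⌋ = 7.
No neighbour of aspen does as well, so aspen is the unique centroid.

aspen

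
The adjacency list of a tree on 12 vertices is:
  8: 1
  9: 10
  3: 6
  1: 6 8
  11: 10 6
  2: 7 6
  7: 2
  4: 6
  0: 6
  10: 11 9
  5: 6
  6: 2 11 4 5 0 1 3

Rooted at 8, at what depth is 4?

3

8–1–6–4 — 3 edges.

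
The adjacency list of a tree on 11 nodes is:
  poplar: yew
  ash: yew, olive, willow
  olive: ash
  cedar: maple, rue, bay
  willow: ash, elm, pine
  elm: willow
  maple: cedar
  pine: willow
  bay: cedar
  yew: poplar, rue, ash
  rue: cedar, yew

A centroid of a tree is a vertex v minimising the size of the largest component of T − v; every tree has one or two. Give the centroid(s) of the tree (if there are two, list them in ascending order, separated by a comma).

yew

If yew is removed the pieces have sizes 5, 4, 1, all ≤ ⌊11/2⌋ = 5.
No neighbour of yew does as well, so yew is the unique centroid.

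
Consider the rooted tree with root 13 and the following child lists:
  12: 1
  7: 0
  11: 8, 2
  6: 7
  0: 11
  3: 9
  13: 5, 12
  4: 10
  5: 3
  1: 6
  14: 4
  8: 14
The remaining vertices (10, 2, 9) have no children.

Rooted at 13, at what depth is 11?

Climbing from 11 to the root: 11 – 0 – 7 – 6 – 1 – 12 – 13. That's 6 steps.

6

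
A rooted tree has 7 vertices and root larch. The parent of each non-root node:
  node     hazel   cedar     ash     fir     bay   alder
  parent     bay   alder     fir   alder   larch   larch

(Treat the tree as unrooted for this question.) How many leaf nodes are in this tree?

3

The leaves are ash, cedar, hazel.
That is 3 leaves.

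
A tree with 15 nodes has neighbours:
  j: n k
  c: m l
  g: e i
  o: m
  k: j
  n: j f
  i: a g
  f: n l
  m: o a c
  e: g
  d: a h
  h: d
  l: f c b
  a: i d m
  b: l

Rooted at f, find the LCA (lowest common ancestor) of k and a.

f

Path k→root: k j n f; path a→root: a m c l f.
First common node: f.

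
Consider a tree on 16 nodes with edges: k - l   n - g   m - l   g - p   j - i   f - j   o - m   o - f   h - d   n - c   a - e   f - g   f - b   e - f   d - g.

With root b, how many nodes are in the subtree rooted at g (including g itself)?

6

g's subtree: {g, n, d, p, c, h}, size 6.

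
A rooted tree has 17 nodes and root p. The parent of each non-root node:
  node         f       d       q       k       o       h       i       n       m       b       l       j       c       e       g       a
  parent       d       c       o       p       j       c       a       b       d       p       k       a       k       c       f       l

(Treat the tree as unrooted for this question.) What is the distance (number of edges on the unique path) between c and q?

6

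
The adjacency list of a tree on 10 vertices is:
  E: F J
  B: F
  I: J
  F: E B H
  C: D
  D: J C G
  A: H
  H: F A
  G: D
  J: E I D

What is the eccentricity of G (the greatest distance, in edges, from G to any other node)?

6

Distances from G peak at 6, attained at A.
G-D-J-E-F-H-A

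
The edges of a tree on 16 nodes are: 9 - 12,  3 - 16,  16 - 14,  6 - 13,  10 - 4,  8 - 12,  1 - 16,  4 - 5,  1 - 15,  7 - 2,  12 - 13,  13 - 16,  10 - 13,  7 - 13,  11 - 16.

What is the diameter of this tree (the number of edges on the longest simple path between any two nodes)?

6

Starting from 15, a farthest node is 5 at distance 6.
One longest path: 15 – 1 – 16 – 13 – 10 – 4 – 5.
So the diameter is 6.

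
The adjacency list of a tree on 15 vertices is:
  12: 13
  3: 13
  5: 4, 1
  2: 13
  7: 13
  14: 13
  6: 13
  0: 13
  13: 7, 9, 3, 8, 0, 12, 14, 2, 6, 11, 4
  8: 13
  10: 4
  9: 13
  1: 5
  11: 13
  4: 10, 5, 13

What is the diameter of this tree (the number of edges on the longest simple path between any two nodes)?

4

BFS from 1 reaches 2 last, at distance 4; BFS from 2 confirms no node is farther.
Path: 1 - 5 - 4 - 13 - 2.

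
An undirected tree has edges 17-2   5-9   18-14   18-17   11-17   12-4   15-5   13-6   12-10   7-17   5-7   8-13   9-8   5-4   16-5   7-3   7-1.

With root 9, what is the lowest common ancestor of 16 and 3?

5

Ancestors of 16 (toward the root): 16, 5, 9.
Ancestors of 3: 3, 7, 5, 9.
The deepest node appearing in both lists is 5.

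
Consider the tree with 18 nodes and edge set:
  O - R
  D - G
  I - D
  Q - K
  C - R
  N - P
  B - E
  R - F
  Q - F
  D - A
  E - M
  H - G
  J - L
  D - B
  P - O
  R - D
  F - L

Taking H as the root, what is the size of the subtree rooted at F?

5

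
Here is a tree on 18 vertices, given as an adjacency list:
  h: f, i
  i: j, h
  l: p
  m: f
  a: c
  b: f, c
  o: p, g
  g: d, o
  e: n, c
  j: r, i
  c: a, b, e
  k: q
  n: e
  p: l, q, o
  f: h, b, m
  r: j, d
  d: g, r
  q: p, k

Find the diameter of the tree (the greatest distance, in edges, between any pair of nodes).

14

Starting from n, a farthest node is k at distance 14.
One longest path: n–e–c–b–f–h–i–j–r–d–g–o–p–q–k.
So the diameter is 14.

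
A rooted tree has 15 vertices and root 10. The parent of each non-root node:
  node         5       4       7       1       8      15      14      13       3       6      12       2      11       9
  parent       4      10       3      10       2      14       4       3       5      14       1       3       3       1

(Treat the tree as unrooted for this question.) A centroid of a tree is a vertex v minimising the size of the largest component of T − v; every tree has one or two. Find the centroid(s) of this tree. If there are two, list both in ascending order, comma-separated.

Removing 4 splits the tree into components of sizes 7, 4, 3; the largest is 7 ≤ ⌊15/2⌋ = 7.
No neighbour of 4 does as well, so 4 is the unique centroid.

4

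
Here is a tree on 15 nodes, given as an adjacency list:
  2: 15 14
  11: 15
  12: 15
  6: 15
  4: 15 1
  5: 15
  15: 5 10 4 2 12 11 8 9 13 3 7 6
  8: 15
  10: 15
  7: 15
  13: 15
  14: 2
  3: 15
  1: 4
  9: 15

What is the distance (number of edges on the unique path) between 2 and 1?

3

Walking from 2: 2 – 15 – 4 – 1. Length 3.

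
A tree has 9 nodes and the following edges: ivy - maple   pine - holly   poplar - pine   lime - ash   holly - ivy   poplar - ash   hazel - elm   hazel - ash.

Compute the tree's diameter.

Starting from elm, a farthest node is maple at distance 7.
One longest path: elm - hazel - ash - poplar - pine - holly - ivy - maple.
So the diameter is 7.

7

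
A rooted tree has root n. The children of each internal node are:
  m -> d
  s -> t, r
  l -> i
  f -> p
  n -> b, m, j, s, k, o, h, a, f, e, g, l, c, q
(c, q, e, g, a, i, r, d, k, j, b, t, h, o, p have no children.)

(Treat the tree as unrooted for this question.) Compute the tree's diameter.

4

A longest path is i-l-n-s-t, with 4 edges.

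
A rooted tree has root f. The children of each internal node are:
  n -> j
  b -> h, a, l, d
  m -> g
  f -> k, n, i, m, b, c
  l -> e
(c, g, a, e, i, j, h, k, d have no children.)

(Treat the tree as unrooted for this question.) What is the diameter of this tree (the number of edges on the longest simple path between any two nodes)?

BFS from e reaches j last, at distance 5; BFS from j confirms no node is farther.
Path: e - l - b - f - n - j.

5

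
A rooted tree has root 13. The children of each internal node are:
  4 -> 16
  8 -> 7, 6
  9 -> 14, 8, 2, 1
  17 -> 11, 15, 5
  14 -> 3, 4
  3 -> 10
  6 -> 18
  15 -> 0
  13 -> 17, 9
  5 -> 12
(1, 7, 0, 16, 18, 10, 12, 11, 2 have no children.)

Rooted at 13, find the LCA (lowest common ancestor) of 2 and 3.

9

Path 2→root: 2 9 13; path 3→root: 3 14 9 13.
First common node: 9.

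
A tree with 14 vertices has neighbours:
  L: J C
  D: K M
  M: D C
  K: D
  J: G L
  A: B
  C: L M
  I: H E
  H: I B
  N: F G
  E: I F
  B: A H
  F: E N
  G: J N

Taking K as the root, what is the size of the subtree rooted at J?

J's subtree: {J, G, N, F, E, I, H, B, A}, size 9.

9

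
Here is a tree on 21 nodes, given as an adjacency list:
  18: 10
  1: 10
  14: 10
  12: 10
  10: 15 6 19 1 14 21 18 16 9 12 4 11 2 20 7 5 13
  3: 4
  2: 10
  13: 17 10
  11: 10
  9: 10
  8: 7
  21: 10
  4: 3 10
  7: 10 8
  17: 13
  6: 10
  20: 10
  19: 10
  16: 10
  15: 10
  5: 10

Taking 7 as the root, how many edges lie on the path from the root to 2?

2

Path from 7 to 2: 7–10–2, which has 2 edges.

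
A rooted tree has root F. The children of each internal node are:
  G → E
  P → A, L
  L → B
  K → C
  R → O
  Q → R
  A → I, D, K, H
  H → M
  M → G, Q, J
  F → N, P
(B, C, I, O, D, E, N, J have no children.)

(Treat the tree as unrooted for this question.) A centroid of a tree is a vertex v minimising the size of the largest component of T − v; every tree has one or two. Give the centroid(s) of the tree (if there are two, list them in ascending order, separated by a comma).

Delete A: the remaining components have sizes 8, 5, 2, 1, 1. Max 8 ≤ 9, so A is a centroid.
Every other node leaves some component of size > 9, so the centroid is unique.

A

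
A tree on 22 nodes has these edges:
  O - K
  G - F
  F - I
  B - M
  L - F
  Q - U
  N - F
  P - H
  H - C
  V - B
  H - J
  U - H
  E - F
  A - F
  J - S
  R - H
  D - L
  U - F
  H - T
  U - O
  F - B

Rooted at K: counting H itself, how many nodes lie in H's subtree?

7

Descendants of H (including itself): H, T, C, R, J, P, S. That's 7.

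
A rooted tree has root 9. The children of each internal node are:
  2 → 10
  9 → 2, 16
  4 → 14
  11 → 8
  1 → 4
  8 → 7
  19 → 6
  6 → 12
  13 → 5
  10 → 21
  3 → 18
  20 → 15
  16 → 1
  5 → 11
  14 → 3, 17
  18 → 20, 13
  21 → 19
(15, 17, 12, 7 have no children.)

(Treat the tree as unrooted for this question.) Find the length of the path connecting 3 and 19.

9

3 - 14 - 4 - 1 - 16 - 9 - 2 - 10 - 21 - 19: 9 edges.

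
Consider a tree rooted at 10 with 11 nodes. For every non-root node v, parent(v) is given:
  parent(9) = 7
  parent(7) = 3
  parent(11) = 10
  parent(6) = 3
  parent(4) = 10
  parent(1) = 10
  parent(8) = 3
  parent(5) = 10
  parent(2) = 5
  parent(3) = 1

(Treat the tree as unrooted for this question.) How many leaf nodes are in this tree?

The leaves are 2, 4, 6, 8, 9, 11.
That is 6 leaves.

6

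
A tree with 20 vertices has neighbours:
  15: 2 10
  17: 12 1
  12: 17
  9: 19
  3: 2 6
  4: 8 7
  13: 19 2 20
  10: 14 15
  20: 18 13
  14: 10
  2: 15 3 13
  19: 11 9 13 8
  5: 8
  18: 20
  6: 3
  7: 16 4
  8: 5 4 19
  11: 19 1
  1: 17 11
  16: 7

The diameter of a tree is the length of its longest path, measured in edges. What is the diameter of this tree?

9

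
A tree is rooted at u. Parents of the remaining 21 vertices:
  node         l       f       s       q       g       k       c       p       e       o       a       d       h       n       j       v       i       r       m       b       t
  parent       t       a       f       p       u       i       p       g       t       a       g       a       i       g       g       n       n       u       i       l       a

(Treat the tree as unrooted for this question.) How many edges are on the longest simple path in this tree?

Starting from b, a farthest node is k at distance 7.
One longest path: b–l–t–a–g–n–i–k.
So the diameter is 7.

7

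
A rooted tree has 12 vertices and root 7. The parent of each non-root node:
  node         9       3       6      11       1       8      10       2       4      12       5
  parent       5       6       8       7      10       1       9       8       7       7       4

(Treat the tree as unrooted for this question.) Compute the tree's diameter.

9

BFS from 11 reaches 3 last, at distance 9; BFS from 3 confirms no node is farther.
Path: 11-7-4-5-9-10-1-8-6-3.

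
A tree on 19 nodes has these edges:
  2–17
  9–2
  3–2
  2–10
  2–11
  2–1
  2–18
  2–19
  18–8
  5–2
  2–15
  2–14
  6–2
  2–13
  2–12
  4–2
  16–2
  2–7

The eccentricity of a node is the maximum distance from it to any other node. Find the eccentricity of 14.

3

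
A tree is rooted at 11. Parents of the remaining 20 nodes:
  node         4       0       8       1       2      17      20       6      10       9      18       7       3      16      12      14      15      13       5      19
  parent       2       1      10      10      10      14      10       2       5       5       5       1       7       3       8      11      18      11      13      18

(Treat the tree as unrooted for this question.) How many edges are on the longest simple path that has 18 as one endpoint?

6

Distances from 18 peak at 6, attained at 16.
18–5–10–1–7–3–16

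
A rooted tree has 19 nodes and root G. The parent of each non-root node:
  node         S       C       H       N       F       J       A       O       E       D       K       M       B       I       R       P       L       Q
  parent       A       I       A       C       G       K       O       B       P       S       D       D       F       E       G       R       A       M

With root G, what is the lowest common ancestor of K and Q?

D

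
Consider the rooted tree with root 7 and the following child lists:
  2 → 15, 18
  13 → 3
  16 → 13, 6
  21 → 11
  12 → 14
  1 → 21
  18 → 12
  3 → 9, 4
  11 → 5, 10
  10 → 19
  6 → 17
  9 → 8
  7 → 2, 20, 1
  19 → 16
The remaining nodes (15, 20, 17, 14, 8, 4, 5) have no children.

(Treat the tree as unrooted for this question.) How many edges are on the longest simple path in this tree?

A longest path is 14-12-18-2-7-1-21-11-10-19-16-13-3-9-8, with 14 edges.

14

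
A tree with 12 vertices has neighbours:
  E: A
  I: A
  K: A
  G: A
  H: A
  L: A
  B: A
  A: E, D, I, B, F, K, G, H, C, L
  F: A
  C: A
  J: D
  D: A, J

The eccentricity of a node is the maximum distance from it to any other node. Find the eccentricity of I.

3

The node farthest from I is J, via I-A-D-J — 3 edges.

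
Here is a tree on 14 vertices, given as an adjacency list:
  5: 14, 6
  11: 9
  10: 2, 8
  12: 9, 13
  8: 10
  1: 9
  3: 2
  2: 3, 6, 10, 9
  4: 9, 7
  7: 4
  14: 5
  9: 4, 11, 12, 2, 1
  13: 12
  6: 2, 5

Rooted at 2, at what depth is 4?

2

2 – 9 – 4 — 2 edges.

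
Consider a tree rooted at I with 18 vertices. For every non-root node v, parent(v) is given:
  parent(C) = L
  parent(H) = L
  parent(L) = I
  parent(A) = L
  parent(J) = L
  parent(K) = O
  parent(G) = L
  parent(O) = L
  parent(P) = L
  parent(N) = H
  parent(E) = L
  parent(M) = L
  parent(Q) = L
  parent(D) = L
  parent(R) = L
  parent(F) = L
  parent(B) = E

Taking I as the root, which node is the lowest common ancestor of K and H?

Ancestors of K (toward the root): K, O, L, I.
Ancestors of H: H, L, I.
The deepest node appearing in both lists is L.

L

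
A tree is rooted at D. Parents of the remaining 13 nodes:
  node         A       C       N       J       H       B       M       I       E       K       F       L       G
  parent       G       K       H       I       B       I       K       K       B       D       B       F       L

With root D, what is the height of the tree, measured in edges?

7

A sits deepest: D–K–I–B–F–L–G–A — 7 edges from the root.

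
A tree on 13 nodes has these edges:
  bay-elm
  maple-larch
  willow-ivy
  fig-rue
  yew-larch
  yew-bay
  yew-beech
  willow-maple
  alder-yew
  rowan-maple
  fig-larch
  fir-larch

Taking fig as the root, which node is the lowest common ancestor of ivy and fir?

Path ivy→root: ivy willow maple larch fig; path fir→root: fir larch fig.
First common node: larch.

larch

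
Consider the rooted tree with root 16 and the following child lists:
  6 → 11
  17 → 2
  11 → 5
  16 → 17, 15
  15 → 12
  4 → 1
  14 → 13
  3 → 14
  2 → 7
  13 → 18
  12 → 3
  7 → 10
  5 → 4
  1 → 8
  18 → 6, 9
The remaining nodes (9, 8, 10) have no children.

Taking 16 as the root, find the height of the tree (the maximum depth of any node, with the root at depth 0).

The longest root-to-leaf path is 16 → 15 → 12 → 3 → 14 → 13 → 18 → 6 → 11 → 5 → 4 → 1 → 8 (12 edges).

12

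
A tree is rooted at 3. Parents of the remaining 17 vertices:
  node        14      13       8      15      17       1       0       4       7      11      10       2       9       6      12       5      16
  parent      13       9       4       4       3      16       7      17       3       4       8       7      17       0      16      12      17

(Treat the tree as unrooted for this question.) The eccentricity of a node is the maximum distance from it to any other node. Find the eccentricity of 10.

Distances from 10 peak at 7, attained at 6.
10-8-4-17-3-7-0-6

7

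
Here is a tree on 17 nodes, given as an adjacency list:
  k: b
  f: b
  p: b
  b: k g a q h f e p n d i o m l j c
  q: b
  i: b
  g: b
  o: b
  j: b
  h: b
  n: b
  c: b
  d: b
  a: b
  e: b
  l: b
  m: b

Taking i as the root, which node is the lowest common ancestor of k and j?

b

Ancestors of k (toward the root): k, b, i.
Ancestors of j: j, b, i.
The deepest node appearing in both lists is b.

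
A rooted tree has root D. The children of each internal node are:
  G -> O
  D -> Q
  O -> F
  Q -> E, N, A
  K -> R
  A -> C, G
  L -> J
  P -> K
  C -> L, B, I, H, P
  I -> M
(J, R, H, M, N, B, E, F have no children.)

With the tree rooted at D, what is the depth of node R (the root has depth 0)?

Climbing from R to the root: R – K – P – C – A – Q – D. That's 6 steps.

6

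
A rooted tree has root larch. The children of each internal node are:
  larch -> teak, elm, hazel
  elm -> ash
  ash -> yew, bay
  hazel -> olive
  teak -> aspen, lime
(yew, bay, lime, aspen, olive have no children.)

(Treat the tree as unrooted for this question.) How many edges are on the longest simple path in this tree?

5

Starting from aspen, a farthest node is yew at distance 5.
One longest path: aspen - teak - larch - elm - ash - yew.
So the diameter is 5.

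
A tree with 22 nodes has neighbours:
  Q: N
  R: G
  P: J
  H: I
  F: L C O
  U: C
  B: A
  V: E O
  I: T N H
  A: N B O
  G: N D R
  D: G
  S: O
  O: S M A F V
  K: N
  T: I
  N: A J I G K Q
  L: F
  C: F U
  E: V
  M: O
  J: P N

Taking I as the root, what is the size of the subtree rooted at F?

The subtree rooted at F contains: F, C, L, U — 4 nodes.

4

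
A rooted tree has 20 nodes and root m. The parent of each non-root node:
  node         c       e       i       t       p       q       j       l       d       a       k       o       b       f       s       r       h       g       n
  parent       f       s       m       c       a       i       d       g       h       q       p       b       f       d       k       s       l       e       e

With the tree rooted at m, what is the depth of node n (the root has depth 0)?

8

Path from m to n: m – i – q – a – p – k – s – e – n, which has 8 edges.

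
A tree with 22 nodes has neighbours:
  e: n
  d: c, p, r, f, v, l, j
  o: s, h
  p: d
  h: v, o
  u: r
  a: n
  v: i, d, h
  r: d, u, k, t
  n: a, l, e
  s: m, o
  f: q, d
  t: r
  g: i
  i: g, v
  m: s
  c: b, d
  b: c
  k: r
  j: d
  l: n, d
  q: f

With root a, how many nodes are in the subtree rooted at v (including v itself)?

The subtree rooted at v contains: v, h, i, o, g, s, m — 7 nodes.

7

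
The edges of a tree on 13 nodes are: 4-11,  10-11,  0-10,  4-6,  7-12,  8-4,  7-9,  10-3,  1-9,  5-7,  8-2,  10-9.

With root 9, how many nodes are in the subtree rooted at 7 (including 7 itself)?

The subtree rooted at 7 contains: 7, 12, 5 — 3 nodes.

3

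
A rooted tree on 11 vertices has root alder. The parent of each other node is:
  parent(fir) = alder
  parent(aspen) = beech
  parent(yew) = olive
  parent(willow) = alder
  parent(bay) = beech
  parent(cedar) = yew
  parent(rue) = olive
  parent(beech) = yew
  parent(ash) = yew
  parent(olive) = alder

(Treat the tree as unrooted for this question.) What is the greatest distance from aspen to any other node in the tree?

5

A farthest node from aspen is fir (willow also at distance 5).
The path aspen–beech–yew–olive–alder–fir has 5 edges.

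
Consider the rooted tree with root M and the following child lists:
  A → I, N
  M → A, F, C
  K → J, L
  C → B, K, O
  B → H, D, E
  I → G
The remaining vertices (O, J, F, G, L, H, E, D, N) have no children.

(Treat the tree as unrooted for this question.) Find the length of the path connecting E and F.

4

Walking from E: E - B - C - M - F. Length 4.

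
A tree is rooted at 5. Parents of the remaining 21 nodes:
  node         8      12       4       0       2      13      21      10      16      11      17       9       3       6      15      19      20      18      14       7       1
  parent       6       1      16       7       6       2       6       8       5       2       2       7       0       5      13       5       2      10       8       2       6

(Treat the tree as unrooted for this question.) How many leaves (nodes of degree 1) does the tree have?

12

Exactly 12 nodes have a single neighbour: 3, 4, 9, 11, 12, 14, 15, 17, 18, 19, 20, 21.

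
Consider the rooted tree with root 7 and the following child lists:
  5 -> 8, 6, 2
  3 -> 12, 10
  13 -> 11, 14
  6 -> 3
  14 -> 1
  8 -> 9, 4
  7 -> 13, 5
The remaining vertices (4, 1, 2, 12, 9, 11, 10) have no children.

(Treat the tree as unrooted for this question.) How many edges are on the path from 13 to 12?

Walking from 13: 13 – 7 – 5 – 6 – 3 – 12. Length 5.

5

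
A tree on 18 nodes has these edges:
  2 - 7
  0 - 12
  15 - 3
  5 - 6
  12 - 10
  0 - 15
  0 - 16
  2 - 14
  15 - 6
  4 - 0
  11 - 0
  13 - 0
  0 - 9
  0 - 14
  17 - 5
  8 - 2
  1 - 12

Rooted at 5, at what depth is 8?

6

Climbing from 8 to the root: 8 – 2 – 14 – 0 – 15 – 6 – 5. That's 6 steps.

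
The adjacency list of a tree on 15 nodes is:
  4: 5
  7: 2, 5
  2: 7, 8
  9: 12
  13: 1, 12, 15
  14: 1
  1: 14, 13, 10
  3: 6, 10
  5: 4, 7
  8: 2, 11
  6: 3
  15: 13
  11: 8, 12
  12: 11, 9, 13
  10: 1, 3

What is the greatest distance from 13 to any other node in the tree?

Distances from 13 peak at 7, attained at 4.
13-12-11-8-2-7-5-4

7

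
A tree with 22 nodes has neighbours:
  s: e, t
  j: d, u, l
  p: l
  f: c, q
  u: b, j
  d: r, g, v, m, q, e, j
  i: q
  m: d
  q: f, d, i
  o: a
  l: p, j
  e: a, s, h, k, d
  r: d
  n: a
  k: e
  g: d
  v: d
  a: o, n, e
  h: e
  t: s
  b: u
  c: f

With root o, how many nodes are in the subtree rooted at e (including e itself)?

e's subtree: {e, d, s, k, h, j, q, m, v, g, r, t, u, l, f, i, b, p, c}, size 19.

19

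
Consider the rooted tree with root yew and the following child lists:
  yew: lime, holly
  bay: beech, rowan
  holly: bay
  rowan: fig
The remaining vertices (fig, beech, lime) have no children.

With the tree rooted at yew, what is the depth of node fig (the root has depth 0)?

4

Climbing from fig to the root: fig → rowan → bay → holly → yew. That's 4 steps.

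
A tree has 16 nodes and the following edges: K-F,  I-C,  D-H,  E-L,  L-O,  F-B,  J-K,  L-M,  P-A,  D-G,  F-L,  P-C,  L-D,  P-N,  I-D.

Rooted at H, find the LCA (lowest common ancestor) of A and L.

Path A→root: A P C I D H; path L→root: L D H.
First common node: D.

D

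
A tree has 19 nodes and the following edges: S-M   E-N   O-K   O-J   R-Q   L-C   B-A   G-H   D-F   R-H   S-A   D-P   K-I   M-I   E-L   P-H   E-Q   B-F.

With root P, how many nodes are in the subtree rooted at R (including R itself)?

The subtree rooted at R contains: R, Q, E, L, N, C — 6 nodes.

6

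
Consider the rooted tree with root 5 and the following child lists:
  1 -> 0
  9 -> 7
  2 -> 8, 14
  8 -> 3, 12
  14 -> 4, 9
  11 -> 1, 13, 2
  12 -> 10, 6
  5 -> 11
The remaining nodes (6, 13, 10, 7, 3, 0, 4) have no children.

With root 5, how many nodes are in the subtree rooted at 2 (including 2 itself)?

The subtree rooted at 2 contains: 2, 8, 14, 12, 3, 9, 4, 10, 6, 7 — 10 nodes.

10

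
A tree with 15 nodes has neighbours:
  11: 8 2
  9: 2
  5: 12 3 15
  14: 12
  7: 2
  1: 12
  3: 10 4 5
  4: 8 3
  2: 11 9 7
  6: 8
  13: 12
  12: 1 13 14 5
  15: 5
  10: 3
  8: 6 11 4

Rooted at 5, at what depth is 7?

6

Climbing from 7 to the root: 7 → 2 → 11 → 8 → 4 → 3 → 5. That's 6 steps.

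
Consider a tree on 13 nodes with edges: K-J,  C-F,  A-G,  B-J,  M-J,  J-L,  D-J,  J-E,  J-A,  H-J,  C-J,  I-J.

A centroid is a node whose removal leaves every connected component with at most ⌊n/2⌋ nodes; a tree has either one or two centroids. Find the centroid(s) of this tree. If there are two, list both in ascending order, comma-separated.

J

Delete J: the remaining components have sizes 2, 2, 1, 1, 1, 1, 1, 1, 1, 1. Max 2 ≤ 6, so J is a centroid.
Every other node leaves some component of size > 6, so the centroid is unique.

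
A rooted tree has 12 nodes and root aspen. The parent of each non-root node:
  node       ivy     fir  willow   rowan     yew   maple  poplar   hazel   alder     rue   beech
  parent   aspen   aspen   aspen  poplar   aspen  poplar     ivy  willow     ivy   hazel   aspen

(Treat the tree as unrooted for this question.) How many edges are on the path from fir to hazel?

3

fir - aspen - willow - hazel: 3 edges.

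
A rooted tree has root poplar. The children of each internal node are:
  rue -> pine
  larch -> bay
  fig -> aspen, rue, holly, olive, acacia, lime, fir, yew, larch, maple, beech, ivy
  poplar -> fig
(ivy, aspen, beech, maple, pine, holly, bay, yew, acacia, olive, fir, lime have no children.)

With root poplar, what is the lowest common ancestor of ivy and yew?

ivy's ancestor chain is ivy, fig, poplar and yew's is yew, fig, poplar; they first meet at fig.

fig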